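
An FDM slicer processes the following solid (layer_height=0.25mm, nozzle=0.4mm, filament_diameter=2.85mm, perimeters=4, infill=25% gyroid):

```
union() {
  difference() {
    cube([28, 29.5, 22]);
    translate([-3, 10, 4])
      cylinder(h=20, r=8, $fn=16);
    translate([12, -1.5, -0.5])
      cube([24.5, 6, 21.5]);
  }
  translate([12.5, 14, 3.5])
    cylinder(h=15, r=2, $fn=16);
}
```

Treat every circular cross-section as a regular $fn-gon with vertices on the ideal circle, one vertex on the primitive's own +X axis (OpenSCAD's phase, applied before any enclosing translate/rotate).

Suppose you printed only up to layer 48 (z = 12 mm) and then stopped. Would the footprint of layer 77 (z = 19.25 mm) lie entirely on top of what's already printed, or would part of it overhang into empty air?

Compare the two slices. At z = 12: the 28×29.5 cube contributes its full rectangle (area 826.00 mm²); the r=8 cylinder at (-3, 10) gives a regular 16-gon of circumradius 8 (constant along its height) (area = (16/2)·8.000²·sin(360°/16) = 195.93 mm²); the cube at (12, -1.5) is present — its section is the full 24.5×6 rectangle (area 147.00 mm²); Taking the first minus the rest: starting from the 28×29.5 cube (826.00 mm²), the r=8 cylinder at (-3, 10) partially overlaps it — only the 51.76 mm² overlap (of its 195.93 mm²) is removed, clipping the outline; the 24.5×6 cube at (12, -1.5) partially overlaps it — only the 72.00 mm² overlap (of its 147.00 mm²) is removed, clipping the outline — area = 702.24 mm²; the r=2 cylinder at (12.5, 14) gives a regular 16-gon of circumradius 2 (constant along its height) (area = (16/2)·2.000²·sin(360°/16) = 12.25 mm²); Combining (union): the r=2 cylinder at (12.5, 14) lies entirely inside the result so far, so the union is just the result so far — area = 702.24 mm². At z = 19.25: the cube is present — its section is the full 28×29.5 rectangle (area 826.00 mm²); the r=8 cylinder at (-3, 10) gives a regular 16-gon of circumradius 8 (constant along its height) (area = (16/2)·8.000²·sin(360°/16) = 195.93 mm²); the cube at (12, -1.5) is present — its section is the full 24.5×6 rectangle (area 147.00 mm²); Subtracting the remaining from the first: starting from the 28×29.5 cube (826.00 mm²), the r=8 cylinder at (-3, 10) partially overlaps it — only the 51.76 mm² overlap (of its 195.93 mm²) is removed, clipping the outline; the 24.5×6 cube at (12, -1.5) partially overlaps it — only the 72.00 mm² overlap (of its 147.00 mm²) is removed, clipping the outline — area = 702.24 mm²; the cylinder at (12.5, 14) does not reach this height (z outside [3.5, 18.5]); Merging all regions: only that combined region is present, so the union is just that shape — area = 702.24 mm². Checking containment: the cross-section at z = 19.25 is a subset of the cross-section at z = 12.

entirely on top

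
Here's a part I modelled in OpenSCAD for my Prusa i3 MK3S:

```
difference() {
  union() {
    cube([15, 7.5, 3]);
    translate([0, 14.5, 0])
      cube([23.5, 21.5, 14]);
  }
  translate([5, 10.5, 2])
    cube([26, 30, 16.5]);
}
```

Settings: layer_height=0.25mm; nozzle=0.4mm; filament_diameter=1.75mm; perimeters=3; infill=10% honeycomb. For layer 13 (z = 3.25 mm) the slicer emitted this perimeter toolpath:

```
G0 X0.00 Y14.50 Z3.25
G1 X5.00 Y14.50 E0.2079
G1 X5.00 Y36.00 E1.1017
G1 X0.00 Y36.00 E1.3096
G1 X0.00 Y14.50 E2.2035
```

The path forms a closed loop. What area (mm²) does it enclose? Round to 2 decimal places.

107.50 mm²

Apply the shoelace formula to the sequence of (X, Y) vertices; enclosed area = 107.50 mm².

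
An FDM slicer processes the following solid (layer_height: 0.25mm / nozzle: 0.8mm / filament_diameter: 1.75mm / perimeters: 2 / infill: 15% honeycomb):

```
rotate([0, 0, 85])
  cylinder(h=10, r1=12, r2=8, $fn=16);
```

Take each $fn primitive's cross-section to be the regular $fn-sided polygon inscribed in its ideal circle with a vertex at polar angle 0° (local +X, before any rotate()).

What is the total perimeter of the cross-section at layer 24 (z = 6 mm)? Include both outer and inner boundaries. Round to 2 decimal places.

59.93 mm

At z = 6 mm: the cone contributes a regular 16-gon of circumradius 9.600 (interpolated between r1=12 and r2=8 at t=0.600) (perimeter = 2·16·9.600·sin(180°/16) = 59.93 mm); (whole slice rotated 85° about Z — lengths, areas and connectivity unchanged). Overall, the cross-section is a single solid region. Total boundary length (outer) = 59.93 mm.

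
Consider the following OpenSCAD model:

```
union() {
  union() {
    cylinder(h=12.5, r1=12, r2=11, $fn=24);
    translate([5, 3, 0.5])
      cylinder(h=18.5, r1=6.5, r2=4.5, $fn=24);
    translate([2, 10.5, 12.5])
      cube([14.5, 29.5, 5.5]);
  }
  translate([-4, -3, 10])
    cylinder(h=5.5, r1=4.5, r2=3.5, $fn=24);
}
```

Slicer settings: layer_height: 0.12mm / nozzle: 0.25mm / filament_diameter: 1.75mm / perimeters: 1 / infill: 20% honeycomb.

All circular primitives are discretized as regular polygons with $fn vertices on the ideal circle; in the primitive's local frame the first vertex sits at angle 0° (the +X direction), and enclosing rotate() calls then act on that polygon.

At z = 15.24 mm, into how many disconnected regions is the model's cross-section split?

At z = 15.24 mm: the cone is not intersected at this z (z outside [0, 12.5]); the cone at (5, 3) contributes a regular 24-gon of circumradius 4.906 (interpolated between r1=6.5 and r2=4.5 at t=0.797); the 14.5×29.5 cube at (2, 10.5) contributes its full rectangle; Combining (union): the 2 present regions are separate (no shared area or edge), so areas and boundary lengths simply add and each stays a separate island — 2 connected regions; the cone at (-4, -3) (r1=4.5→r2=3.5) has section circumradius 3.547 here — a regular 24-gon; Combining (union): the 2 present regions are separate (no shared area or edge), so areas and boundary lengths simply add and each stays a separate island — 3 connected regions. The result has 3 disconnected regions.

3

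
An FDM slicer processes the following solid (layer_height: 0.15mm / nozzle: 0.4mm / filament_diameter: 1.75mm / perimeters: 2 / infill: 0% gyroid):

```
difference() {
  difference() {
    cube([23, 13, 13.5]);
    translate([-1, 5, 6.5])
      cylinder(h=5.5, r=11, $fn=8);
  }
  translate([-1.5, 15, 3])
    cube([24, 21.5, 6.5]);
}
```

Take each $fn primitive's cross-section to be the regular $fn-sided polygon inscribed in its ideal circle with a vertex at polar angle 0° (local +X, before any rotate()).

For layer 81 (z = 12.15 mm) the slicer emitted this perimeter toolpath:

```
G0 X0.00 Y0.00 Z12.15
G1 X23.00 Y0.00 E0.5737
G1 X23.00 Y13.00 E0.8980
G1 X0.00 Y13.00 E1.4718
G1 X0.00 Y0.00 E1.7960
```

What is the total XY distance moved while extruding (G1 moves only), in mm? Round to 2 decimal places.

Sum the Euclidean lengths of each G1 segment: total = 72.00 mm.

72.00 mm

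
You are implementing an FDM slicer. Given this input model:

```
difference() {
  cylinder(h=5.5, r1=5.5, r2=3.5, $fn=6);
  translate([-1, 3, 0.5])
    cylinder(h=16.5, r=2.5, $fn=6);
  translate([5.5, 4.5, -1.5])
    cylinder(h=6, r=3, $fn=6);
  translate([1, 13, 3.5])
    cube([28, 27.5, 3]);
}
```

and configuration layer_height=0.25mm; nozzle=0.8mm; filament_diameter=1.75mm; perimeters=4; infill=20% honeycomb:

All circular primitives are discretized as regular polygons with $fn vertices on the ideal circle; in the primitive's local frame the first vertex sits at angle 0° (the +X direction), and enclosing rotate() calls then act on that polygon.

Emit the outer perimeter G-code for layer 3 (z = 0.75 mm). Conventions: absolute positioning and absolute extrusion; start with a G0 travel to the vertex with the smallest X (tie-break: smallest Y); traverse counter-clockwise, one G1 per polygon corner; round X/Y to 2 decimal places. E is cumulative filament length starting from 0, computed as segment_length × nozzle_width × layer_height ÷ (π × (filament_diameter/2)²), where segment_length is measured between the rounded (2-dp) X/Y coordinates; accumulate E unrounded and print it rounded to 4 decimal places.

At z = 0.75 mm: the cone (r1=5.5→r2=3.5) has section circumradius 5.227 here — a regular 6-gon; the r=2.5 cylinder at (-1, 3) gives a regular 6-gon of circumradius 2.5 (constant along its height); the cylinder at (5.5, 4.5): section is a regular 6-gon, circumradius r=3; the cube at (1, 13) is absent (z outside [3.5, 6.5]); Taking the first minus the rest: starting from the cone, the r=2.5 cylinder at (-1, 3) partially overlaps it — only the 14.40 mm² overlap (of its 16.24 mm²) is removed, clipping the outline; the r=3 cylinder at (5.5, 4.5) partially overlaps it — only the 0.34 mm² overlap (of its 23.38 mm²) is removed, clipping the outline — 1 connected region. The outline is a single polygon with 13 vertices. Extrusion per mm of travel: 0.8 × 0.25 / (π × 0.875²) = 0.083150. Accumulating E over each segment gives final E = 2.9673.

G0 X-5.23 Y0.00 Z0.75
G1 X-2.61 Y-4.53 E0.4351
G1 X2.61 Y-4.53 E0.8692
G1 X5.23 Y0.00 E1.3043
G1 X4.13 Y1.90 E1.4869
G1 X4.00 Y1.90 E1.4977
G1 X2.50 Y4.50 E1.7473
G1 X2.52 Y4.53 E1.7503
G1 X0.62 Y4.53 E1.9082
G1 X1.50 Y3.00 E2.0550
G1 X0.25 Y0.83 E2.2632
G1 X-2.25 Y0.83 E2.4711
G1 X-3.50 Y3.00 E2.6793
G1 X-5.23 Y0.00 E2.9673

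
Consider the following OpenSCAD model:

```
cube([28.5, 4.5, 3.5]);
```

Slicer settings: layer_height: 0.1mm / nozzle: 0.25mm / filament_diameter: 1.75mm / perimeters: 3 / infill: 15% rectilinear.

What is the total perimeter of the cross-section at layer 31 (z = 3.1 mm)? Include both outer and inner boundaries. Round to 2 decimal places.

At z = 3.1 mm: the cube is present — its section is the full 28.5×4.5 rectangle (perimeter 66.00 mm). Overall, the cross-section is a single solid region. Total boundary length (outer) = 66.00 mm.

66.00 mm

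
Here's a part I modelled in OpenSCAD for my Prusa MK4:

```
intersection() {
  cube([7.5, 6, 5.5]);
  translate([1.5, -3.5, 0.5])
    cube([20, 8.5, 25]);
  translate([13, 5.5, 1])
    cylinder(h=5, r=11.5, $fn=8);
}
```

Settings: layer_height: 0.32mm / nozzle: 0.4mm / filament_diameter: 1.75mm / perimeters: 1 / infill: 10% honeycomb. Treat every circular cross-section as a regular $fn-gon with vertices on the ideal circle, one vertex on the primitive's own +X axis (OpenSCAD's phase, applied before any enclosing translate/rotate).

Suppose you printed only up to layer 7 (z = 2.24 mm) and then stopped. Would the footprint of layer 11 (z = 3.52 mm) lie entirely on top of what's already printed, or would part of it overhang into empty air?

entirely on top

Compare the two slices. At z = 2.24: the cube (footprint 7.5×6) is included at this height (area 45.00 mm²); the 20×8.5 cube at (1.5, -3.5) contributes its full rectangle (area 170.00 mm²); the r=11.5 cylinder at (13, 5.5) contributes a regular 8-gon of circumradius 11.5 (area = (8/2)·11.500²·sin(360°/8) = 374.06 mm²); Keeping only the common overlap: the 20×8.5 cube at (1.5, -3.5) partially overlaps the 7.5×6 cube; clipping to the common part keeps 30.00 mm²; the r=11.5 cylinder at (13, 5.5) partially overlaps the running intersection; clipping to the common part keeps 23.79 mm² — area = 23.79 mm². At z = 3.52: the cube (footprint 7.5×6) is included at this height (area 45.00 mm²); the cube at (1.5, -3.5) (footprint 20×8.5) is included at this height (area 170.00 mm²); the r=11.5 cylinder at (13, 5.5) contributes a regular 8-gon of circumradius 11.5 (area = (8/2)·11.500²·sin(360°/8) = 374.06 mm²); Taking the intersection: the 20×8.5 cube at (1.5, -3.5) partially overlaps the 7.5×6 cube; clipping to the common part keeps 30.00 mm²; the r=11.5 cylinder at (13, 5.5) partially overlaps the running intersection; clipping to the common part keeps 23.79 mm² — area = 23.79 mm². Checking containment: the cross-section at z = 3.52 is a subset of the cross-section at z = 2.24.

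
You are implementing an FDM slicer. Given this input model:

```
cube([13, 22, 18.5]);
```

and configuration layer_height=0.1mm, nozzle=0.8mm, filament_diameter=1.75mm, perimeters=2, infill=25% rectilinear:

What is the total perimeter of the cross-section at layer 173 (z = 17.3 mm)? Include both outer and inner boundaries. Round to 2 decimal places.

70.00 mm

At z = 17.3 mm: the 13×22 cube contributes its full rectangle (perimeter 70.00 mm). Overall, the cross-section is a single solid region. Total boundary length (outer) = 70.00 mm.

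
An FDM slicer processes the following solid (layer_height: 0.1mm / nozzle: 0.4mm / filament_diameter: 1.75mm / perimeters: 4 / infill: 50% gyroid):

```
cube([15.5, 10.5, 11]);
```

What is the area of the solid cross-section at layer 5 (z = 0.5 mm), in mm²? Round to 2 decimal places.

At z = 0.5 mm: the cube (footprint 15.5×10.5) is included at this height (area 162.75 mm²). Overall, the cross-section is a single solid region. Net area = 162.75 mm².

162.75 mm²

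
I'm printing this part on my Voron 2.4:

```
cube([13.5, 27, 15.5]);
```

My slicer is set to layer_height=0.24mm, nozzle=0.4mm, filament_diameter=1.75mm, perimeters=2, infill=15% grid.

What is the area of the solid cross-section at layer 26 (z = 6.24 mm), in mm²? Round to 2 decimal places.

At z = 6.24 mm: the cube is present — its section is the full 13.5×27 rectangle (area 364.50 mm²). Overall, the cross-section is a single solid region. Net area = 364.50 mm².

364.50 mm²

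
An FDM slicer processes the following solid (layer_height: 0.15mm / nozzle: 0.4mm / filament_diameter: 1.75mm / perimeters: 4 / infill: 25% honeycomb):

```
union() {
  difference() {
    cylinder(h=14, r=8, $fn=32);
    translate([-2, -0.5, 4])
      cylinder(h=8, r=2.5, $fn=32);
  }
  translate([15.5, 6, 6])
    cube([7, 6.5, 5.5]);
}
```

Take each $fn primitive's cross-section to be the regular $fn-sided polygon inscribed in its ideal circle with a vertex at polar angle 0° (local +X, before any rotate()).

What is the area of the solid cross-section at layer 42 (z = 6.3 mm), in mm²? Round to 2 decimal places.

At z = 6.3 mm: the cylinder: section is a regular 32-gon, circumradius r=8 (area = (32/2)·8.000²·sin(360°/32) = 199.77 mm²); the r=2.5 cylinder at (-2, -0.5) gives a regular 32-gon of circumradius 2.5 (constant along its height) (area = (32/2)·2.500²·sin(360°/32) = 19.51 mm²); Subtracting the remaining from the first: starting from the r=8 cylinder (199.77 mm²), the r=2.5 cylinder at (-2, -0.5) lies wholly inside it (removes its full 19.51 mm² and its 15.68 mm outline becomes a hole wall) — area = 180.26 mm²; the cube at (15.5, 6) is present — its section is the full 7×6.5 rectangle (area 45.50 mm²); Merging all regions: the 2 present regions are separate (no shared area or edge), so areas and boundary lengths simply add and each stays a separate island — area = 225.76 mm². Overall, the cross-section has 2 separate islands and 1 hole. Net area = 225.76 mm².

225.76 mm²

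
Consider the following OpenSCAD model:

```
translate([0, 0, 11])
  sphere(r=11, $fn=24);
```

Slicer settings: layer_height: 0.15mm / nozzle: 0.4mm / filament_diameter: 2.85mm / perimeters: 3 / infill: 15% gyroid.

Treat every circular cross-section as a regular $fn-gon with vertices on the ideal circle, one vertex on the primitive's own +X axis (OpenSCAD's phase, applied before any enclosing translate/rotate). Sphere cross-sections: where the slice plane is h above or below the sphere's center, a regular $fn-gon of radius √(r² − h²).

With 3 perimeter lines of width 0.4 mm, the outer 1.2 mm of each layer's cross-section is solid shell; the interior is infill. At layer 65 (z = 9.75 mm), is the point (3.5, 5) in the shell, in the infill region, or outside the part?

At z = 9.75 mm: the r=11 sphere contributes a regular 24-gon of circumradius √(11²−1.25²) = 10.929. Overall, the cross-section is a single solid region. The nearest boundary edge runs (7.73, 7.73)→(5.46, 9.46); distance from the point to it = 4.74 mm. The point is inside the cross-section and 4.74 mm from the nearest boundary — more than the 1.2 mm shell width (3 × 0.4), so it's in the infill interior.

infill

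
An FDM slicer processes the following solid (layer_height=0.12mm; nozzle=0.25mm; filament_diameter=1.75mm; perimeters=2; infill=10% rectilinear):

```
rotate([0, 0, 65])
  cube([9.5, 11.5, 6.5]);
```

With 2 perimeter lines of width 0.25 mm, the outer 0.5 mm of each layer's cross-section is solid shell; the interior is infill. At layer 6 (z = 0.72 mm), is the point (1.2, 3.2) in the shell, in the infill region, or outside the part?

At z = 0.72 mm: the 9.5×11.5 cube contributes its full rectangle; (rotated 65° about Z; rotation is an isometry so areas/perimeters/island counts are preserved). Overall, the cross-section is a single solid region. Undo the 65° rotation: the query point maps to (3.407, 0.265) in the un-rotated model frame. The nearest boundary edge runs (0.00, 0.00)→(9.50, 0.00); distance from the point to it = 0.26 mm. The point is inside the cross-section, 0.26 mm from the nearest boundary — within the 0.5 mm shell band (2 × 0.25).

shell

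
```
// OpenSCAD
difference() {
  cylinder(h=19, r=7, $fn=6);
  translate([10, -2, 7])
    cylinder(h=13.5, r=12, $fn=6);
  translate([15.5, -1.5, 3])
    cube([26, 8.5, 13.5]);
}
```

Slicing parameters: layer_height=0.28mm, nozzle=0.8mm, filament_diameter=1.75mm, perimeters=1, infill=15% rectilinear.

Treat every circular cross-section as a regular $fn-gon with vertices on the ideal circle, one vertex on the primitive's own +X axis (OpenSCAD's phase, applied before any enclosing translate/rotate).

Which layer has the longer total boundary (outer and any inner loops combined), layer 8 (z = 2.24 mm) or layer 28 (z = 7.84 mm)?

Layer 8 (z = 2.24): the r=7 cylinder contributes a regular 6-gon of circumradius 7 (perimeter = 2·6·7.000·sin(180°/6) = 42.00 mm); the cylinder at (10, -2) is absent (z outside [7, 20.5]); the cube at (15.5, -1.5) is absent (z outside [3, 16.5]); Subtracting the remaining from the first: none of the subtracted shapes is present at this height, so the r=7 cylinder is unchanged — boundary = 42.00 mm. So its perimeter = 42.00 mm. Layer 28 (z = 7.84): the r=7 cylinder contributes a regular 6-gon of circumradius 7 (perimeter = 2·6·7.000·sin(180°/6) = 42.00 mm); the cylinder at (10, -2): section is a regular 6-gon, circumradius r=12 (perimeter = 2·6·12.000·sin(180°/6) = 72.00 mm); the cube at (15.5, -1.5) (footprint 26×8.5) is included at this height (perimeter 69.00 mm); Subtracting the remaining from the first: starting from the r=7 cylinder, the r=12 cylinder at (10, -2) partially overlaps it — only the 64.37 mm² overlap (of its 374.12 mm²) is removed, clipping the outline; the 26×8.5 cube at (15.5, -1.5) misses the remaining region (no effect) — boundary = 38.00 mm. So its perimeter = 38.00 mm. Layer 8 is larger (42.00 vs 38.00 mm).

layer 8 (z = 2.24 mm)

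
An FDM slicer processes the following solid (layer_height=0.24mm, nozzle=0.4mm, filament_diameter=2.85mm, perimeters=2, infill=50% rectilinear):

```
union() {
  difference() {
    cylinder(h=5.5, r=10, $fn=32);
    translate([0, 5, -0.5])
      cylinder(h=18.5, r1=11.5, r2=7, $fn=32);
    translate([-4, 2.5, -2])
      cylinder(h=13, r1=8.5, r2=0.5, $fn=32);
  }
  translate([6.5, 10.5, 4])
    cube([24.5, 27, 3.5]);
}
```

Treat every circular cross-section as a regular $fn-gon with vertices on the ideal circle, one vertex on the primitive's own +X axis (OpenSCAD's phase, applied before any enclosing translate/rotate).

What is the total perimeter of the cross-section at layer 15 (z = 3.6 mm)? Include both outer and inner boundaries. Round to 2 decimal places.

At z = 3.6 mm: the r=10 cylinder gives a regular 32-gon of circumradius 10 (constant along its height) (perimeter = 2·32·10.000·sin(180°/32) = 62.73 mm); the cone at (0, 5) (r1=11.5→r2=7) has section circumradius 10.503 here — a regular 32-gon (perimeter = 2·32·10.503·sin(180°/32) = 65.88 mm); the cone at (-4, 2.5): at t=0.431 of its height the radius interpolates to r₁+(r₂−r₁)t = 5.054, giving a regular 32-gon of that circumradius (perimeter = 2·32·5.054·sin(180°/32) = 31.70 mm); Taking the first minus the rest: starting from the r=10 cylinder, the cone at (0, 5) partially overlaps it — only the 226.57 mm² overlap (of its 344.32 mm²) is removed, clipping the outline; the cone at (-4, 2.5) misses the remaining region (no effect) — boundary = 60.09 mm; the cube at (6.5, 10.5) does not reach this height (z outside [4, 7.5]); Combining (union): only the result so far is present, so the union is just that shape — boundary = 60.09 mm. Overall, the cross-section is a single solid region. Total boundary length (outer) = 60.09 mm.

60.09 mm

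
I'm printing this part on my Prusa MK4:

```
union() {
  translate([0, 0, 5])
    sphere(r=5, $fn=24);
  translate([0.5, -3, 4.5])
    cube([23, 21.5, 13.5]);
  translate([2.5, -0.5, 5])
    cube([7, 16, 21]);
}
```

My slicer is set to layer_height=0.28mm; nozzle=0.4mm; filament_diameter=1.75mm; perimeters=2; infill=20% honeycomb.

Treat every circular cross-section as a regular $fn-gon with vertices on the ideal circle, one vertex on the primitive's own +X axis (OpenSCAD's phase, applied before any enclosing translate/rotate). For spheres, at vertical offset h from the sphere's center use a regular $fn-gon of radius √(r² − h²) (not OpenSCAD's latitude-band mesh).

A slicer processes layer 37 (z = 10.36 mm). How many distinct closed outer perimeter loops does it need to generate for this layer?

1

At z = 10.36 mm: the sphere is absent (|z−center|=5.360 > r=5); the cube at (0.5, -3) is present — its section is the full 23×21.5 rectangle; the cube at (2.5, -0.5) (footprint 7×16) is included at this height; Merging all regions: the 7×16 cube at (2.5, -0.5) lies entirely inside the 23×21.5 cube at (0.5, -3), so the union is just the 23×21.5 cube at (0.5, -3) — 1 connected region. The result has 1 disconnected region.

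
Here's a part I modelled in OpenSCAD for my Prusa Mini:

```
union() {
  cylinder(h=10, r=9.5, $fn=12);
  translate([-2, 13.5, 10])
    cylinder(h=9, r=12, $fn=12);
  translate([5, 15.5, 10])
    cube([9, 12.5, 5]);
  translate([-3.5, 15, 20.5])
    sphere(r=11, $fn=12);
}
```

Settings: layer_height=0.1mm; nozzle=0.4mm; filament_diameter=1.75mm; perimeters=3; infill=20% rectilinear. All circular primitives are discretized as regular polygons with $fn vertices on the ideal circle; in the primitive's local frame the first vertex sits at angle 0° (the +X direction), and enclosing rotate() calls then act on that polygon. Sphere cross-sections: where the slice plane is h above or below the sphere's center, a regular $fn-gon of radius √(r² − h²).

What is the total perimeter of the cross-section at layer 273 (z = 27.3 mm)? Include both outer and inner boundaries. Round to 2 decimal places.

At z = 27.3 mm: the cylinder is not intersected at this z (z outside [0, 10]); the cylinder at (-2, 13.5) is not intersected at this z (z outside [10, 19]); the cube at (5, 15.5) is absent (z outside [10, 15]); the r=11 sphere at (-3.5, 15) slices to a regular 12-gon of circumradius 8.646 (√(r²−h²) with h=6.8 from center) (perimeter = 2·12·8.646·sin(180°/12) = 53.71 mm); Taking the union: only the r=11 sphere at (-3.5, 15) is present, so the union is just that shape — boundary = 53.71 mm. Overall, the cross-section is a single solid region. Total boundary length (outer) = 53.71 mm.

53.71 mm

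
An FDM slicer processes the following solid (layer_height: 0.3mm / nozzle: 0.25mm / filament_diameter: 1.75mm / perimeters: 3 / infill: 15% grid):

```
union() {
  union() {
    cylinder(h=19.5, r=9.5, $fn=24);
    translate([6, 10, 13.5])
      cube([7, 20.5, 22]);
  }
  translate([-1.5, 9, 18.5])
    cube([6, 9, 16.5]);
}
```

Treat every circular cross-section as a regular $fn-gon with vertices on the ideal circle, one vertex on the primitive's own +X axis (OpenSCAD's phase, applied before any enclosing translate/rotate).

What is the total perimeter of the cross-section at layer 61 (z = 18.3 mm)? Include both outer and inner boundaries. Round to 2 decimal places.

114.52 mm

At z = 18.3 mm: the r=9.5 cylinder gives a regular 24-gon of circumradius 9.5 (constant along its height) (perimeter = 2·24·9.500·sin(180°/24) = 59.52 mm); the cube at (6, 10) is present — its section is the full 7×20.5 rectangle (perimeter 55.00 mm); Merging all regions: the 2 present regions are separate (no shared area or edge), so areas and boundary lengths simply add and each stays a separate island — boundary = 114.52 mm; the cube at (-1.5, 9) is not intersected at this z (z outside [18.5, 35]); Merging all regions: only that combined region is present, so the union is just that shape — boundary = 114.52 mm. Overall, the cross-section has 2 separate islands. Total boundary length (outer) = 114.52 mm.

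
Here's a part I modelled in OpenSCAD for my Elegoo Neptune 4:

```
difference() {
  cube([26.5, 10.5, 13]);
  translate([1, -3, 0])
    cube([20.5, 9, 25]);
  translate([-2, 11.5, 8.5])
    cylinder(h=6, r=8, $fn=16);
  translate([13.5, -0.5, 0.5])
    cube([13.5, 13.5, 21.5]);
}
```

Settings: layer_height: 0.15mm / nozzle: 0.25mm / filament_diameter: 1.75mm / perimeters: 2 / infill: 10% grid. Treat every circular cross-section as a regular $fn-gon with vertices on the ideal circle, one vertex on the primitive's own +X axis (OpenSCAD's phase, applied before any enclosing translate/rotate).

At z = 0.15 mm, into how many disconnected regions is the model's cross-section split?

At z = 0.15 mm: the cube is present — its section is the full 26.5×10.5 rectangle; the cube at (1, -3) (footprint 20.5×9) is included at this height; the cylinder at (-2, 11.5) is not intersected at this z (z outside [8.5, 14.5]); the cube at (13.5, -0.5) is not intersected at this z (z outside [0.5, 22]); Subtracting the remaining from the first: starting from the 26.5×10.5 cube, the 20.5×9 cube at (1, -3) partially overlaps it — only the 123.00 mm² overlap (of its 184.50 mm²) is removed, clipping the outline — 1 connected region. The result has 1 disconnected region.

1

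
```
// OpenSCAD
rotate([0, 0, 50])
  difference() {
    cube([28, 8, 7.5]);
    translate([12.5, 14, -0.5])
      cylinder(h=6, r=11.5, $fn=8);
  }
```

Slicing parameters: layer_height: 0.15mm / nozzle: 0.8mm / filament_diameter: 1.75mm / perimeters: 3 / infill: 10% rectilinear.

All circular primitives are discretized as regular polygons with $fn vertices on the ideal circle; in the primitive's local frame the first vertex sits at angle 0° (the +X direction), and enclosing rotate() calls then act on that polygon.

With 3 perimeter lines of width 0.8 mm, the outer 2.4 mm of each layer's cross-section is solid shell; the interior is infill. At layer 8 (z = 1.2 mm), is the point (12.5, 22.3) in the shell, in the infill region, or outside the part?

infill

At z = 1.2 mm: the 28×8 cube contributes its full rectangle; the cylinder at (12.5, 14): section is a regular 8-gon, circumradius r=11.5; Taking the first minus the rest: starting from the 28×8 cube, the r=11.5 cylinder at (12.5, 14) partially overlaps it — only the 63.94 mm² overlap (of its 374.06 mm²) is removed, clipping the outline — 1 connected region; (whole slice rotated 50° about Z — lengths, areas and connectivity unchanged). Overall, the cross-section is a single solid region. Undo the 50° rotation: the query point maps to (25.118, 4.759) in the un-rotated model frame. The nearest boundary edge runs (28.00, 8.00)→(28.00, 0.00); distance from the point to it = 2.88 mm. The point is inside the cross-section and 2.88 mm from the nearest boundary — more than the 2.4 mm shell width (3 × 0.8), so it's in the infill interior.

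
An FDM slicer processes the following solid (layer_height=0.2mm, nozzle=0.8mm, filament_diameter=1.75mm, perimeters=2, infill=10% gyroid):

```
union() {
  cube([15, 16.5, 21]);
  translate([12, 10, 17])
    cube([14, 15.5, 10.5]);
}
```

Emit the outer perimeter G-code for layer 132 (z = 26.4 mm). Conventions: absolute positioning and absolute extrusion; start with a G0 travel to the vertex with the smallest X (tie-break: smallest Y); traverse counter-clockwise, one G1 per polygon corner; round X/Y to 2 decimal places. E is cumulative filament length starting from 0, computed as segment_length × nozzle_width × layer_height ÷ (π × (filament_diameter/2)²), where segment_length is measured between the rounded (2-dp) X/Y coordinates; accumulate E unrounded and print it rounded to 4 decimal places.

At z = 26.4 mm: the cube does not reach this height (z outside [0, 21]); the 14×15.5 cube at (12, 10) contributes its full rectangle; Combining (union): only the 14×15.5 cube at (12, 10) is present, so the union is just that shape — 1 connected region. The outline is a single polygon with 4 vertices. Extrusion per mm of travel: 0.8 × 0.2 / (π × 0.875²) = 0.066520. Accumulating E over each segment gives final E = 3.9247.

G0 X12.00 Y10.00 Z26.40
G1 X26.00 Y10.00 E0.9313
G1 X26.00 Y25.50 E1.9623
G1 X12.00 Y25.50 E2.8936
G1 X12.00 Y10.00 E3.9247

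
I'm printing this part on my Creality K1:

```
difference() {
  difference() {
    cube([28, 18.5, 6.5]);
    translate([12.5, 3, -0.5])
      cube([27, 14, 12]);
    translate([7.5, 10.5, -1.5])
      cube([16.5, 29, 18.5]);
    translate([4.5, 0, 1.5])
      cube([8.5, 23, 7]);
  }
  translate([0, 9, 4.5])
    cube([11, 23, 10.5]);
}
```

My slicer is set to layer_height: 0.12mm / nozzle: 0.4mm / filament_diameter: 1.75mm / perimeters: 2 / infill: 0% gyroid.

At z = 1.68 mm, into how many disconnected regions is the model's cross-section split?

3

At z = 1.68 mm: the cube (footprint 28×18.5) is included at this height; the 27×14 cube at (12.5, 3) contributes its full rectangle; the cube at (7.5, 10.5) (footprint 16.5×29) is included at this height; the 8.5×23 cube at (4.5, 0) contributes its full rectangle; Taking the first minus the rest: starting from the 28×18.5 cube, the 27×14 cube at (12.5, 3) partially overlaps it — only the 217.00 mm² overlap (of its 378.00 mm²) is removed, clipping the outline; the 16.5×29 cube at (7.5, 10.5) partially overlaps it — only the 57.25 mm² overlap (of its 478.50 mm²) is removed, clipping the outline; the 8.5×23 cube at (4.5, 0) partially overlaps it — only the 109.50 mm² overlap (of its 195.50 mm²) is removed, clipping the outline — 3 connected regions; the cube at (0, 9) does not reach this height (z outside [4.5, 15]); Taking the first minus the rest: none of the subtracted shapes is present at this height, so the result so far is unchanged — 3 connected regions. The result has 3 disconnected regions.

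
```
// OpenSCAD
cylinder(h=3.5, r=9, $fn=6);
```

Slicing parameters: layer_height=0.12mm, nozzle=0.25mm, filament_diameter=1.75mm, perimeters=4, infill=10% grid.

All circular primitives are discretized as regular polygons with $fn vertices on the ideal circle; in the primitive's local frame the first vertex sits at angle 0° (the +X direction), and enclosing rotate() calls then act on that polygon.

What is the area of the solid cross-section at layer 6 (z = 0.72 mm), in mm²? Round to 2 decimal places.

210.44 mm²

At z = 0.72 mm: the r=9 cylinder gives a regular 6-gon of circumradius 9 (constant along its height) (area = (6/2)·9.000²·sin(360°/6) = 210.44 mm²). Overall, the cross-section is a single solid region. Net area = 210.44 mm².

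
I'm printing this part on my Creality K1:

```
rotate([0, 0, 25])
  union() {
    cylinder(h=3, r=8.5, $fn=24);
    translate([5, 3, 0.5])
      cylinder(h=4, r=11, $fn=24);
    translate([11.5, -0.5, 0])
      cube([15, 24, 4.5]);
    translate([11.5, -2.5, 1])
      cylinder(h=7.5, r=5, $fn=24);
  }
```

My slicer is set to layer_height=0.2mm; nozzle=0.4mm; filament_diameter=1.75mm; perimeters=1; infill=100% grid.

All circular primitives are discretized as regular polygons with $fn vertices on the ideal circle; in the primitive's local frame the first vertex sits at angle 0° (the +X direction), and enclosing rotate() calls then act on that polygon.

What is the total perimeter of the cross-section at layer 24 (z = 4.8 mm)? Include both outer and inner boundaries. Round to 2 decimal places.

31.33 mm

At z = 4.8 mm: the cylinder is absent (z outside [0, 3]); the cylinder at (5, 3) is absent (z outside [0.5, 4.5]); the cube at (11.5, -0.5) does not reach this height (z outside [0, 4.5]); the cylinder at (11.5, -2.5): section is a regular 24-gon, circumradius r=5 (perimeter = 2·24·5.000·sin(180°/24) = 31.33 mm); Merging all regions: only the r=5 cylinder at (11.5, -2.5) is present, so the union is just that shape — boundary = 31.33 mm; (whole slice rotated 25° about Z — lengths, areas and connectivity unchanged). Overall, the cross-section is a single solid region. Total boundary length (outer) = 31.33 mm.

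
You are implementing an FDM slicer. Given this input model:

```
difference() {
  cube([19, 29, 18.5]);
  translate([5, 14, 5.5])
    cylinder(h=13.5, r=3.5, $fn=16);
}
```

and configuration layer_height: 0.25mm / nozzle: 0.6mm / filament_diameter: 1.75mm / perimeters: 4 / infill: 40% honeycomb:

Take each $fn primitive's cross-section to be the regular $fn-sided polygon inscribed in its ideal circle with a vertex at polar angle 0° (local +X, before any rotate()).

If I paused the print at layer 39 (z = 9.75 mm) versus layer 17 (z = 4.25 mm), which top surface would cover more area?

Layer 39 (z = 9.75): the 19×29 cube contributes its full rectangle (area 551.00 mm²); the r=3.5 cylinder at (5, 14) gives a regular 16-gon of circumradius 3.5 (constant along its height) (area = (16/2)·3.500²·sin(360°/16) = 37.50 mm²); Subtracting the remaining from the first: starting from the 19×29 cube (551.00 mm²), the r=3.5 cylinder at (5, 14) lies wholly inside it (removes its full 37.50 mm² and its 21.85 mm outline becomes a hole wall) — area = 513.50 mm². So its area = 513.50 mm². Layer 17 (z = 4.25): the cube (footprint 19×29) is included at this height (area 551.00 mm²); the cylinder at (5, 14) is not intersected at this z (z outside [5.5, 19]); After the difference (first − rest): none of the subtracted shapes is present at this height, so the 19×29 cube is unchanged — area = 551.00 mm². So its area = 551.00 mm². Layer 17 is larger (551.00 vs 513.50 mm²).

layer 17 (z = 4.25 mm)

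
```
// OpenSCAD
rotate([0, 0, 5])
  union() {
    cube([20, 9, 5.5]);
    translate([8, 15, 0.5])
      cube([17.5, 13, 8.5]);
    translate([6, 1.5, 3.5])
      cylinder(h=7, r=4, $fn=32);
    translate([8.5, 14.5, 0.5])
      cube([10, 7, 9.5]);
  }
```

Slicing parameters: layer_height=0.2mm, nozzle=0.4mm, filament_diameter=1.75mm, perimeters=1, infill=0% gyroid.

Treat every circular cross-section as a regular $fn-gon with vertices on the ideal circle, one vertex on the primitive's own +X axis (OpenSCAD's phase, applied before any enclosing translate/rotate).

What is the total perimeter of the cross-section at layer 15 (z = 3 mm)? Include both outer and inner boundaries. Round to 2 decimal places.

At z = 3 mm: the cube is present — its section is the full 20×9 rectangle (perimeter 58.00 mm); the cube at (8, 15) is present — its section is the full 17.5×13 rectangle (perimeter 61.00 mm); the cylinder at (6, 1.5) is not intersected at this z (z outside [3.5, 10.5]); the cube at (8.5, 14.5) is present — its section is the full 10×7 rectangle (perimeter 34.00 mm); Combining (union): the regions partially overlap (shared area 65.00 mm²), so the edge portions inside another operand are dropped and the merged outline is re-measured after clipping — boundary = 120.00 mm; (whole slice rotated 5° about Z — lengths, areas and connectivity unchanged). Overall, the cross-section has 2 separate islands. Total boundary length (outer) = 120.00 mm.

120.00 mm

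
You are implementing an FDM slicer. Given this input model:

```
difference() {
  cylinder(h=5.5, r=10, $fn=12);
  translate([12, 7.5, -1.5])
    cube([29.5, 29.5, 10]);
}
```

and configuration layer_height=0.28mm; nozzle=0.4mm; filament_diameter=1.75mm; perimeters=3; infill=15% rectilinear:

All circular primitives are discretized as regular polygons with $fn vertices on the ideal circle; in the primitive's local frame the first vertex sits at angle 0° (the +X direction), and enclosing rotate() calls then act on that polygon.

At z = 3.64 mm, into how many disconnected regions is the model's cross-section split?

At z = 3.64 mm: the r=10 cylinder gives a regular 12-gon of circumradius 10 (constant along its height); the cube at (12, 7.5) (footprint 29.5×29.5) is included at this height; After the difference (first − rest): starting from the r=10 cylinder, the 29.5×29.5 cube at (12, 7.5) misses the remaining region (no effect) — 1 connected region. The result has 1 disconnected region.

1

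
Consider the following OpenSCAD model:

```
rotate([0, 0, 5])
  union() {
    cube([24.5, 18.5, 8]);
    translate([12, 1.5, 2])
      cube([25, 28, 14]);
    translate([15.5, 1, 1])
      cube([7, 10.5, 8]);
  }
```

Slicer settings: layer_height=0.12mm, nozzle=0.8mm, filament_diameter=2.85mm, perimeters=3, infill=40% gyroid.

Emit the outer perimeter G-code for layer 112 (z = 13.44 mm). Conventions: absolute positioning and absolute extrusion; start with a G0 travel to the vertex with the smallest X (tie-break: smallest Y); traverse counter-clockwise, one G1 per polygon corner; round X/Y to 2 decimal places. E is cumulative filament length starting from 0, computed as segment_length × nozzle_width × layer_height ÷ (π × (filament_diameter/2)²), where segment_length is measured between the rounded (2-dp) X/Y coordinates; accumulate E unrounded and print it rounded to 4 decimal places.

At z = 13.44 mm: the cube is not intersected at this z (z outside [0, 8]); the cube at (12, 1.5) (footprint 25×28) is included at this height; the cube at (15.5, 1) is not intersected at this z (z outside [1, 9]); Combining (union): only the 25×28 cube at (12, 1.5) is present, so the union is just that shape — 1 connected region; (rotated 5° about Z; rotation is an isometry so areas/perimeters/island counts are preserved). The outline is a single polygon with 4 vertices. Extrusion per mm of travel: 0.8 × 0.12 / (π × 1.425²) = 0.015048. Accumulating E over each segment gives final E = 1.5952.

G0 X9.38 Y30.43 Z13.44
G1 X11.82 Y2.54 E0.4213
G1 X36.73 Y4.72 E0.7976
G1 X34.29 Y32.61 E1.2189
G1 X9.38 Y30.43 E1.5952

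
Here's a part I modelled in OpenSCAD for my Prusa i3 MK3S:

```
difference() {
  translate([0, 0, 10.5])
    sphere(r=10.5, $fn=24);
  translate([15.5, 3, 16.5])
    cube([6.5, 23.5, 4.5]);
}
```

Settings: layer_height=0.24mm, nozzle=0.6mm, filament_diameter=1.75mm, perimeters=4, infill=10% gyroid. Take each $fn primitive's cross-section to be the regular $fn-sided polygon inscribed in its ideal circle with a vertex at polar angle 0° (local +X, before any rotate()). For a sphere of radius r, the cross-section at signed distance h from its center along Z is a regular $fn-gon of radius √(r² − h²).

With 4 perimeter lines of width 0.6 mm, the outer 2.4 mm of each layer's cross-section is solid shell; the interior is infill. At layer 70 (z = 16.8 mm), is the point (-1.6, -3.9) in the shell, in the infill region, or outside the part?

At z = 16.8 mm: the r=10.5 sphere contributes a regular 24-gon of circumradius √(10.5²−6.3²) = 8.400; the 6.5×23.5 cube at (15.5, 3) contributes its full rectangle; Taking the first minus the rest: starting from the r=10.5 sphere, the 6.5×23.5 cube at (15.5, 3) misses the remaining region (no effect) — 1 connected region. Overall, the cross-section is a single solid region. The nearest boundary edge runs (-2.17, -8.11)→(-4.20, -7.27); distance from the point to it = 4.11 mm. The point is inside the cross-section and 4.11 mm from the nearest boundary — more than the 2.4 mm shell width (4 × 0.6), so it's in the infill interior.

infill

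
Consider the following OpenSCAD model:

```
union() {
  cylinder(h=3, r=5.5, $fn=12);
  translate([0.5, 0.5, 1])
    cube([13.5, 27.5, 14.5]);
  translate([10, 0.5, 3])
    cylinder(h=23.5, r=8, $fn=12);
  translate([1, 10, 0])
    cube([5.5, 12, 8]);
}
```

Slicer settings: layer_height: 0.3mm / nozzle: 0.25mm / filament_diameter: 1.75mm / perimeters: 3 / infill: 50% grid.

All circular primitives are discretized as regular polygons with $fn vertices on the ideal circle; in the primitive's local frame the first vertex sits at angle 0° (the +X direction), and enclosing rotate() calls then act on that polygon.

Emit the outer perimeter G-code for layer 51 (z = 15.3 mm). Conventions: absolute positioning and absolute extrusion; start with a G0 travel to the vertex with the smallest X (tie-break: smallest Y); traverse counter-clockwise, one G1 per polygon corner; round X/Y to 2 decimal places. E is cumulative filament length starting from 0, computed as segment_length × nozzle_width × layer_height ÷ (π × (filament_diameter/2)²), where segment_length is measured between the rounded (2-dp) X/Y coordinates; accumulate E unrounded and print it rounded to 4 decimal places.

G0 X0.50 Y0.50 Z15.30
G1 X2.00 Y0.50 E0.0468
G1 X3.07 Y-3.50 E0.1759
G1 X6.00 Y-6.43 E0.3051
G1 X10.00 Y-7.50 E0.4342
G1 X14.00 Y-6.43 E0.5633
G1 X16.93 Y-3.50 E0.6925
G1 X18.00 Y0.50 E0.8216
G1 X16.93 Y4.50 E0.9507
G1 X14.00 Y7.43 E1.0799
G1 X14.00 Y28.00 E1.7213
G1 X0.50 Y28.00 E2.1423
G1 X0.50 Y0.50 E2.9998

At z = 15.3 mm: the cylinder is absent (z outside [0, 3]); the cube at (0.5, 0.5) is present — its section is the full 13.5×27.5 rectangle; the r=8 cylinder at (10, 0.5) gives a regular 12-gon of circumradius 8 (constant along its height); the cube at (1, 10) is absent (z outside [0, 8]); Combining (union): the regions partially overlap (shared area 77.86 mm²), so overlapping operands fuse into one piece — 1 connected region. The outline is a single polygon with 12 vertices. Extrusion per mm of travel: 0.25 × 0.3 / (π × 0.875²) = 0.031181. Accumulating E over each segment gives final E = 2.9998.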